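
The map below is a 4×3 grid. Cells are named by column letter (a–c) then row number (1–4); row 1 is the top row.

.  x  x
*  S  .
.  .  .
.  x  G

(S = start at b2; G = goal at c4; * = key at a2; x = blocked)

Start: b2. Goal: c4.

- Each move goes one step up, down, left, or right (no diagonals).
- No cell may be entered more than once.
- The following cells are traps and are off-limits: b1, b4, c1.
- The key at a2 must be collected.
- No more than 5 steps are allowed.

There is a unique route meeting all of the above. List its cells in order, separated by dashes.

b2 - a2 - a3 - b3 - c3 - c4

The 5-move cap with required stops at a2 leaves no slack for detours.
Route from b2: left to a2, down to a3, 2× right (reaching c3), down to c4 — 5 moves in all.
Check: all required cells visited; 5 ≤ 5 moves.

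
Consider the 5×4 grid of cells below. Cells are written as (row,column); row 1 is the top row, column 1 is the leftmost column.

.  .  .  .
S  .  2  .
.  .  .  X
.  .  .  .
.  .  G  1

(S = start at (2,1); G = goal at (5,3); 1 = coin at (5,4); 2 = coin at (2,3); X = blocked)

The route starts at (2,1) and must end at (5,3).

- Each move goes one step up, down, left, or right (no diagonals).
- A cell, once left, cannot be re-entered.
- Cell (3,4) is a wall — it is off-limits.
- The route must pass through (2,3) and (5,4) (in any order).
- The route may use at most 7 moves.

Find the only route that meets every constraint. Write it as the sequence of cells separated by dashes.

(2,1) - (2,2) - (2,3) - (3,3) - (4,3) - (4,4) - (5,4) - (5,3)

The 7-move cap with required stops at (2,3), (5,4) leaves no slack for detours.
Route from (2,1): right 2 to (2,3), down 2 to (4,3), right 1 to (4,4), down 1 to (5,4), left 1 to (5,3) — 7 moves in all.
Check: all required cells visited; 7 ≤ 7 moves.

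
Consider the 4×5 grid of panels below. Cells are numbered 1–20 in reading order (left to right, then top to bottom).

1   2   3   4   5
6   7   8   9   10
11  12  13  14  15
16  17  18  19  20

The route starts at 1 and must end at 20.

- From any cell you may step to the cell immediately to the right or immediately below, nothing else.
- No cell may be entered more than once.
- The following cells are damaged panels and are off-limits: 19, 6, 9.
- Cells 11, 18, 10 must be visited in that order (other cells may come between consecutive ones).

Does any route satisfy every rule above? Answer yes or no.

10 lies above 18, so going from 18 to 10 would need an upward move — but moves only go right/down, so 18 cannot be visited before 10.

no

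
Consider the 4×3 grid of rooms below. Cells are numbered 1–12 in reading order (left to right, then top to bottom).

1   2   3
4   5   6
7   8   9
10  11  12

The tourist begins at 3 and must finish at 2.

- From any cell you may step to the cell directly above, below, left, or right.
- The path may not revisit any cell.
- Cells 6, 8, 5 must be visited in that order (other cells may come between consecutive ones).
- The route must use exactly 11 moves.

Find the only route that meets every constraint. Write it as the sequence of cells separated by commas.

3, 6, 9, 12, 11, 10, 7, 8, 5, 4, 1, 2

The waypoints must appear in the order 6, 8, 5, with no cell reused.
Route from 3: 3× down (reaching 12), 2× left (reaching 10), up to 7, right to 8, up to 5, left to 4, up to 1, right to 2 — 11 moves in all.
Check: order respected (6 at step 1, 8 at step 7, 5 at step 8); 11 moves as required.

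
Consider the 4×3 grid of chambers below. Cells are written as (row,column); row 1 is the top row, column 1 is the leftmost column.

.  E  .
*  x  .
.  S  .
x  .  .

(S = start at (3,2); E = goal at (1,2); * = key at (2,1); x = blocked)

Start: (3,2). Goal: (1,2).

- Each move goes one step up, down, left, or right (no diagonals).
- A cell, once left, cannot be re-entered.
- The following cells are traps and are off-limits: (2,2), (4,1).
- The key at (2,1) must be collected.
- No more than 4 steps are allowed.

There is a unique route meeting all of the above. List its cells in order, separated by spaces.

(3,2) (3,1) (2,1) (1,1) (1,2)

The 4-move cap with required stops at (2,1) leaves no slack for detours.
Route from (3,2): left 1 to (3,1), up 2 to (1,1), right 1 to (1,2) — 4 moves in all.
Check: all required cells visited; 4 ≤ 4 moves.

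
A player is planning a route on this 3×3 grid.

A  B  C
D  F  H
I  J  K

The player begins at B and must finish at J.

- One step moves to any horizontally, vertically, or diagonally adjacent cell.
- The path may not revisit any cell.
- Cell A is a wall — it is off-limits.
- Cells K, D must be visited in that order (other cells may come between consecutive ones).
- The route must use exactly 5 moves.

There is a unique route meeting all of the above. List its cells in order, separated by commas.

The waypoints must appear in the order K, D, with no cell reused.
Route from B: down-right to H, down to K, up-left to F, left to D, down-right to J — 5 moves in all.
Check: order respected (K at step 2, D at step 4); 5 moves as required.

B, H, K, F, D, J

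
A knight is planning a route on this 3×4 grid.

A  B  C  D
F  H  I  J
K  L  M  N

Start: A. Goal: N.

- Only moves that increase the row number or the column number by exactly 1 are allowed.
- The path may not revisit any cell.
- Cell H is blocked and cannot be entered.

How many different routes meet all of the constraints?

A right/down-only route from A to N makes exactly 2 down-moves and 3 right-moves in some order.
With no other constraints that would be C(5,2) = 10 routes.
Subtract routes through each blocked cell (inclusion–exclusion for overlaps): − through H: 6 → 4.
That gives 4 routes.

4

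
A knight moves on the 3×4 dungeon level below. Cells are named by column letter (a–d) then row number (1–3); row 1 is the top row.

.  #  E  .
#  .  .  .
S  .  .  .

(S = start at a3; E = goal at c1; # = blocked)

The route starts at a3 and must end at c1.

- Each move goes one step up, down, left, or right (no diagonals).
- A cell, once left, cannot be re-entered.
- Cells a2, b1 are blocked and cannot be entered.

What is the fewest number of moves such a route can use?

4

The Manhattan distance from a3 to c1 is |3−1| + |1−3| = 4, so at least 4 moves are needed.
A route of 4 moves achieves this: a3 → b3 → b2 → c2 → c1.
Since 4 matches the lower bound, it is optimal.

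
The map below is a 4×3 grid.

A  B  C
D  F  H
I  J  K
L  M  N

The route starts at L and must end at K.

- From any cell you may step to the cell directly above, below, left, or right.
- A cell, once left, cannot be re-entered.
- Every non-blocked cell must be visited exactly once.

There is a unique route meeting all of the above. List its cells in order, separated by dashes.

L - I - D - A - B - C - H - F - J - M - N - K

Need to visit all 12 open cells exactly once, starting at L and ending at K.
Cell N has only two open neighbours (K and M), so the path must pass straight through it: one of those is the cell it's entered from and the other is where it exits.
Route from L: up 3 to A, right 2 to C, down 1 to H, left 1 to F, down 2 to M, right 1 to N, up 1 to K — 11 moves in all.
Check: all 12 open cells covered.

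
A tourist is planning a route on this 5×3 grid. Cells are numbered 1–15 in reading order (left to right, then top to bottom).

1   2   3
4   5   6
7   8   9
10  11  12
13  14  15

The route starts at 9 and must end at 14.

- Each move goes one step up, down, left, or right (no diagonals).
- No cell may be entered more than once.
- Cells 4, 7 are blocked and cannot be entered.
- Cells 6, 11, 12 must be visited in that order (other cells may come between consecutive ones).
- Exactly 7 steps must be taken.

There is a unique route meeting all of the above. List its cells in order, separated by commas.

The waypoints must appear in the order 6, 11, 12, with no cell reused.
Route from 9: up to 6, left to 5, 2× down (reaching 11), right to 12, down to 15, left to 14 — 7 moves in all.
Check: order respected (6 at step 1, 11 at step 4, 12 at step 5); 7 moves as required.

9, 6, 5, 8, 11, 12, 15, 14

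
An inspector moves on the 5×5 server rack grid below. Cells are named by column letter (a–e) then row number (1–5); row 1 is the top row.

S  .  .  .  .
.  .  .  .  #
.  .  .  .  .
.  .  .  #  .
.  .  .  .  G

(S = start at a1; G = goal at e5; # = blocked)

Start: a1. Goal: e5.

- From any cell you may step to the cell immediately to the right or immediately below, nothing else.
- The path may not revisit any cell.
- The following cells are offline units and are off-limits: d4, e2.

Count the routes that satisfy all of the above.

A right/down-only route from a1 to e5 makes exactly 4 down-moves and 4 right-moves in some order.
With no other constraints that would be C(8,4) = 70 routes.
Subtract routes through each blocked cell (inclusion–exclusion for overlaps): − through e2: 5 − through d4: 40 → 25.
That gives 25 routes.

25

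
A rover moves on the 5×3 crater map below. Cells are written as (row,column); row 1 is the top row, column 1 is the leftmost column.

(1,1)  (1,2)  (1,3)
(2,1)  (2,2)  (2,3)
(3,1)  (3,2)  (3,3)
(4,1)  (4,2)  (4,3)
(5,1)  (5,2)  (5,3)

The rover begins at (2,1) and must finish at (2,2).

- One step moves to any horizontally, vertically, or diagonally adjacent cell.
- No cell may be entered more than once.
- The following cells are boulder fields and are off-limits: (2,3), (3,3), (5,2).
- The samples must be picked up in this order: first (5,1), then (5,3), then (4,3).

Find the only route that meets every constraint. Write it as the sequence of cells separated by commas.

The waypoints must appear in the order (5,1), (5,3), (4,3), with no cell reused.
Route from (2,1): down 3 to (5,1), up-right 1 to (4,2), down-right 1 to (5,3), up 1 to (4,3), up-left 1 to (3,2), up 1 to (2,2) — 8 moves in all.
Check: order respected ((5,1) at step 3, (5,3) at step 5, (4,3) at step 6).

(2,1), (3,1), (4,1), (5,1), (4,2), (5,3), (4,3), (3,2), (2,2)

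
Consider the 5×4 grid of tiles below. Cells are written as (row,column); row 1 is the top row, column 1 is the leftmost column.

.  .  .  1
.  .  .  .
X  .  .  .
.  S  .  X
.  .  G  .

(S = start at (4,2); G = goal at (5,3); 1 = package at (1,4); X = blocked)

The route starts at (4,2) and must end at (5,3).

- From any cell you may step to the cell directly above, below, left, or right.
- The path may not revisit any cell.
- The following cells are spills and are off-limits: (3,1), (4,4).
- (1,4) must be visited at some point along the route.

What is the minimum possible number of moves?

Any route passes through (1,4) somewhere between (4,2) and (5,3). Summing Manhattan distances along the two legs ((4,2) → (1,4) → (5,3)) gives a lower bound of 5 + 5 = 10 moves.
A route of 10 moves achieves this: (4,2) → (3,2) → (2,2) → (1,2) → (1,3) → (1,4) → (2,4) → (3,4) → (3,3) → (4,3) → (5,3).
Since 10 matches the lower bound, it is optimal.

10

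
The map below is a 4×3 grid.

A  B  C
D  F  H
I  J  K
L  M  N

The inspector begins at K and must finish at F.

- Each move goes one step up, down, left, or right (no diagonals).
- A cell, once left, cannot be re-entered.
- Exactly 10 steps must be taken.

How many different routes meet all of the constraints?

Need simple routes of exactly 10 moves from K to F (Manhattan distance 2, so 4 moves are spent on a detour and 4 undoing it).
Enumerating: K H C B A D I L M J F | K N M J I D A B C H F | K N M L I D A B C H F | K J M L I D A B C H F.
That gives 4 routes.

4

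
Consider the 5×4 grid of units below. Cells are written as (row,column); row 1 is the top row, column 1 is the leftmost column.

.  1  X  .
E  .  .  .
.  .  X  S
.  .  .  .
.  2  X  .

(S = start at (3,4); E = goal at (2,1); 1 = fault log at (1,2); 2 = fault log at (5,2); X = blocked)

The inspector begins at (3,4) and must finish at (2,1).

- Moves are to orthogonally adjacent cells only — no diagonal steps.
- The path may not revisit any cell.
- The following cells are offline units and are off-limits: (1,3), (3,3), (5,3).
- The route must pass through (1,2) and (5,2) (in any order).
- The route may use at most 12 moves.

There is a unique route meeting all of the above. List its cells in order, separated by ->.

(3,4) -> (4,4) -> (4,3) -> (4,2) -> (5,2) -> (5,1) -> (4,1) -> (3,1) -> (3,2) -> (2,2) -> (1,2) -> (1,1) -> (2,1)

The budget equals the shortest possible length, so every move has to be on a shortest route through the required cells.
Route from (3,4): down to (4,4), 2× left (reaching (4,2)), down to (5,2), left to (5,1), 2× up (reaching (3,1)), right to (3,2), 2× up (reaching (1,2)), left to (1,1), down to (2,1) — 12 moves in all.
Check: all required cells visited; 12 ≤ 12 moves.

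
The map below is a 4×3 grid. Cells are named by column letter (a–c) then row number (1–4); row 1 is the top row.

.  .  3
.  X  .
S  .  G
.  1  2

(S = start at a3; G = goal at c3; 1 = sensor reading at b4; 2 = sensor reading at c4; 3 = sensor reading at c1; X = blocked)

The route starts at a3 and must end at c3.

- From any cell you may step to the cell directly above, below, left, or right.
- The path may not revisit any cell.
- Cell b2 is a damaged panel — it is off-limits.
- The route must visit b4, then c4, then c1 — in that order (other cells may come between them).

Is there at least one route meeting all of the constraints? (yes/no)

no

Even ignoring the required order, no revisit-free route from a3 to c3 manages to pass through all of b4, c4, and c1: branching out from a3, every path either misses one of them or, having collected them, can no longer reach c3 without re-entering a cell.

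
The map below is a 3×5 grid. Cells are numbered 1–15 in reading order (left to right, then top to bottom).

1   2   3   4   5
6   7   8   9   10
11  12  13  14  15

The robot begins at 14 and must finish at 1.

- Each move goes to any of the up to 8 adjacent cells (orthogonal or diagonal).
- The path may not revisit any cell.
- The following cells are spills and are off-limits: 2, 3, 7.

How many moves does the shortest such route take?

With diagonal moves allowed, the Chebyshev distance max(|Δrow|,|Δcol|) from 14 to 1 is 3, so at least 3 moves are needed.
That bound ignores the blocked cells. Measuring each leg by the fewest moves that actually steer around them (14→1: 4) raises the lower bound to 4.
A route of 4 moves exists: 14 → 8 → 12 → 6 → 1.
Since 4 matches that lower bound, it is optimal.

4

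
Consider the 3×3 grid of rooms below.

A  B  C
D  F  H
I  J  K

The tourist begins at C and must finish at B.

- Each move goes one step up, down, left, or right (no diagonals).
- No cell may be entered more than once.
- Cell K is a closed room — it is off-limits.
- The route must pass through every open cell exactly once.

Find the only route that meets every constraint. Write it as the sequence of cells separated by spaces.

C H F J I D A B

Need to visit all 8 open cells exactly once, starting at C and ending at B.
Cell I has only two open neighbours (D and J), so the path must pass straight through it: one of those is the cell it's entered from and the other is where it exits.
Route from C: down 1 to H, left 1 to F, down 1 to J, left 1 to I, up 2 to A, right 1 to B — 7 moves in all.
Check: all 8 open cells covered.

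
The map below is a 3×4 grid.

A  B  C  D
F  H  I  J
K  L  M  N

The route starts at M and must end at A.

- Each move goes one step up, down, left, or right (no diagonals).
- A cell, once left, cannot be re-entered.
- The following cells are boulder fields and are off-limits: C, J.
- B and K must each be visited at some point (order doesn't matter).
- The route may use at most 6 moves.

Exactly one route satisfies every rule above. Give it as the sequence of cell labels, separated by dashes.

M - L - K - F - H - B - A

Any route must reach B and K and still end at A within 6 moves, so the order of the required stops is forced.
Route from M: 2× left (reaching K), up to F, right to H, up to B, left to A — 6 moves in all.
Check: all required cells visited; 6 ≤ 6 moves.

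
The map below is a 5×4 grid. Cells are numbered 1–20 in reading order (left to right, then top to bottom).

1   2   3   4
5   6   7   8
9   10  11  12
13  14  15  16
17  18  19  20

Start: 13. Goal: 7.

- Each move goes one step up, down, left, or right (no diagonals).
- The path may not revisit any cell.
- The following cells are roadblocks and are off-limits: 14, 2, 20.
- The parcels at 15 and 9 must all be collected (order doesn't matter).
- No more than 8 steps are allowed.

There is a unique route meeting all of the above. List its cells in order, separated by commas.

The 8-move cap with required stops at 15, 9 leaves no slack for detours.
Route from 13: up to 9, 2× right (reaching 11), down to 15, right to 16, 2× up (reaching 8), left to 7 — 8 moves in all.
Check: all required cells visited; 8 ≤ 8 moves.

13, 9, 10, 11, 15, 16, 12, 8, 7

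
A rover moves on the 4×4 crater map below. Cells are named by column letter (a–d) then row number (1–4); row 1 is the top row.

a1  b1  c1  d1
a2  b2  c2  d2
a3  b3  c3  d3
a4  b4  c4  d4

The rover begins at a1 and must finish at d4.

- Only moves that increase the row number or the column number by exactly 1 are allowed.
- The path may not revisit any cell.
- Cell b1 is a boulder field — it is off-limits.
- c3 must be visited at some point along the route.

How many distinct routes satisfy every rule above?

A right/down-only route from a1 to d4 makes exactly 3 down-moves and 3 right-moves in some order.
With no other constraints that would be C(6,3) = 20 routes.
Split at c3 and multiply the segment counts (each segment already excludes blocked cells): a1→c3: 3; c3→d4: 2; product = 6.
That gives 6 routes.

6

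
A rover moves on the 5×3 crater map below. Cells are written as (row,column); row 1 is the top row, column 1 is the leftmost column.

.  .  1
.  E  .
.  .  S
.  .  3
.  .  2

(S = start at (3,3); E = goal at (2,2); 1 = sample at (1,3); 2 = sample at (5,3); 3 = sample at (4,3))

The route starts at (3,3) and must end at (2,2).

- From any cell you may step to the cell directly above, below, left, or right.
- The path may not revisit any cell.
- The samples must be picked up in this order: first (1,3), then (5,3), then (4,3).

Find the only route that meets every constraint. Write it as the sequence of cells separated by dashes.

(3,3) - (2,3) - (1,3) - (1,2) - (1,1) - (2,1) - (3,1) - (4,1) - (5,1) - (5,2) - (5,3) - (4,3) - (4,2) - (3,2) - (2,2)

The waypoints must appear in the order (1,3), (5,3), (4,3), with no cell reused.
Route from (3,3): 2× up (reaching (1,3)), 2× left (reaching (1,1)), 4× down (reaching (5,1)), 2× right (reaching (5,3)), up to (4,3), left to (4,2), 2× up (reaching (2,2)) — 14 moves in all.
Check: order respected (1 at step 2, 2 at step 10, 3 at step 11).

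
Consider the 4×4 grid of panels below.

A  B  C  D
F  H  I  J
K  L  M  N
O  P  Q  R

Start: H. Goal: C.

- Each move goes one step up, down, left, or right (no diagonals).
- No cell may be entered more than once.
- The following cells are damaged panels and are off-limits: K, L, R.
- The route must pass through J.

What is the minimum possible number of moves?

Any route passes through J somewhere between H and C. Summing Manhattan distances along the two legs (H → J → C) gives a lower bound of 2 + 2 = 4 moves.
A route of 4 moves achieves this: H → I → J → D → C.
Since 4 matches the lower bound, it is optimal.

4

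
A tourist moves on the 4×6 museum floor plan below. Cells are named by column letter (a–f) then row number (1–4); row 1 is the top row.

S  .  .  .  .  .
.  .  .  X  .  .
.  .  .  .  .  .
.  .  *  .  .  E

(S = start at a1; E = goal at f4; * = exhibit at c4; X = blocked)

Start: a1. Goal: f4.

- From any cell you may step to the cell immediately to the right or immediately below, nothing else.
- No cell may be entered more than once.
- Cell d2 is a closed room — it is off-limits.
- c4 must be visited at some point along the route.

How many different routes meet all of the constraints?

10

A right/down-only route from a1 to f4 makes exactly 3 down-moves and 5 right-moves in some order.
With no other constraints that would be C(8,3) = 56 routes.
Split at c4 and multiply the segment counts (each segment already excludes blocked cells): a1→c4: 10; c4→f4: 1; product = 10.
That gives 10 routes.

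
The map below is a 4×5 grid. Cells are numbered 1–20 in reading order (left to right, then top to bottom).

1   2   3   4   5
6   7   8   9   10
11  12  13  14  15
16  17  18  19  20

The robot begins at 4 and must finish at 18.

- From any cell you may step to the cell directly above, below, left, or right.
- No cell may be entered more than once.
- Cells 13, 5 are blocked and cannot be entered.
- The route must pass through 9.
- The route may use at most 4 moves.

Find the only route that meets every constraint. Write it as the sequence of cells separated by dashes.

4 - 9 - 14 - 19 - 18

The 4-move cap with required stops at 9 leaves no slack for detours.
Route from 4: 3× down (reaching 19), left to 18 — 4 moves in all.
Check: all required cells visited; 4 ≤ 4 moves.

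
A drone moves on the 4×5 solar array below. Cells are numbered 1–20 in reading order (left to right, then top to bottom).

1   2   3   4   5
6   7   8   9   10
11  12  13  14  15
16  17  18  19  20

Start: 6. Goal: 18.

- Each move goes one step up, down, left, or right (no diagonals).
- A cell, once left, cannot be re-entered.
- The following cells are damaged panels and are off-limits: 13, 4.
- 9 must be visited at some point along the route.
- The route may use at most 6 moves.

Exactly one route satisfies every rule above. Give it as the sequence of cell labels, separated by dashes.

The budget equals the shortest possible length, so every move has to be on a shortest route through the required cells.
Route from 6: right 3 to 9, down 2 to 19, left 1 to 18 — 6 moves in all.
Check: all required cells visited; 6 ≤ 6 moves.

6 - 7 - 8 - 9 - 14 - 19 - 18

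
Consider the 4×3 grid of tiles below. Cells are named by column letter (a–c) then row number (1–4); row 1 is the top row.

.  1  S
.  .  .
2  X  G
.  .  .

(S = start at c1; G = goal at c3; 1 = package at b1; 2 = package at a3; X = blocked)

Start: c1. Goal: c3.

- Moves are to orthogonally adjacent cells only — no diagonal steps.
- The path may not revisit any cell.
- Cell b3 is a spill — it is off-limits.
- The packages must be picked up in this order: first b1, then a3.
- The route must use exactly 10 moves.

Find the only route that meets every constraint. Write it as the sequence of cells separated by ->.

c1 -> c2 -> b2 -> b1 -> a1 -> a2 -> a3 -> a4 -> b4 -> c4 -> c3

The waypoints must appear in the order b1, a3, with no cell reused.
Route from c1: down 1 to c2, left 1 to b2, up 1 to b1, left 1 to a1, down 3 to a4, right 2 to c4, up 1 to c3 — 10 moves in all.
Check: order respected (1 at step 3, 2 at step 6); 10 moves as required.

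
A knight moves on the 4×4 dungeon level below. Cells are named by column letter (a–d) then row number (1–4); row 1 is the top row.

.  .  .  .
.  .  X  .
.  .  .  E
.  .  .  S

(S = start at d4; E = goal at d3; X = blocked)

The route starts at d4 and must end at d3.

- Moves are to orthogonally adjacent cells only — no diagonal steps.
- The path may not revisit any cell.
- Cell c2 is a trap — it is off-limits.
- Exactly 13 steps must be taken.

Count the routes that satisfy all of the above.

Need simple routes of exactly 13 moves from d4 to d3 (Manhattan distance 1, so 6 moves are spent on a detour and 6 undoing it).
Enumerating: d4 c4 c3 b3 b4 a4 a3 a2 a1 b1 c1 d1 d2 d3 | d4 c4 c3 b3 b4 a4 a3 a2 b2 b1 c1 d1 d2 d3 | d4 c4 b4 a4 a3 b3 b2 a2 a1 b1 c1 d1 d2 d3.
That gives 3 routes.

3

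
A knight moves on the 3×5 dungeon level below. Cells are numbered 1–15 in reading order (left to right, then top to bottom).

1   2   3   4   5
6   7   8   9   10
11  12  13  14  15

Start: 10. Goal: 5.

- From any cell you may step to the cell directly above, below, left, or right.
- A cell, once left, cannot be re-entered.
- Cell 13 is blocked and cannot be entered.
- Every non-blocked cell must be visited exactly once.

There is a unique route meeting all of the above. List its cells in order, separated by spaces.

10 15 14 9 8 7 12 11 6 1 2 3 4 5

Need to visit all 14 open cells exactly once, starting at 10 and ending at 5.
Cell 1 has only two open neighbours (6 and 2), so the path must pass straight through it: one of those is the cell it's entered from and the other is where it exits.
Route from 10: down 1 to 15, left 1 to 14, up 1 to 9, left 2 to 7, down 1 to 12, left 1 to 11, up 2 to 1, right 4 to 5 — 13 moves in all.
Check: all 14 open cells covered.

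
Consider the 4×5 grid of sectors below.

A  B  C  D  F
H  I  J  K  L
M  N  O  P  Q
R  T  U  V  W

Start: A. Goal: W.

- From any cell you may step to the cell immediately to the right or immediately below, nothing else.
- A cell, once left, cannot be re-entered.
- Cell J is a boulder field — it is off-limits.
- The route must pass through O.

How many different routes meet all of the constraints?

A right/down-only route from A to W makes exactly 3 down-moves and 4 right-moves in some order.
With no other constraints that would be C(7,3) = 35 routes.
Split at O and multiply the segment counts (each segment already excludes blocked cells): A→O: 3; O→W: 3; product = 9.
That gives 9 routes.

9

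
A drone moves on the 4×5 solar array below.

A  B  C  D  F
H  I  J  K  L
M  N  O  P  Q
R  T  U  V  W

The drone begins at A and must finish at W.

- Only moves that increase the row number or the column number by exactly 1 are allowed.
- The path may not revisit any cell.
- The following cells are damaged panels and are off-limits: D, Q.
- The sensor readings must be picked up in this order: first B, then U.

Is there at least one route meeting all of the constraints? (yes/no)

yes

One route that works: A → B → I → N → T → U → V → W.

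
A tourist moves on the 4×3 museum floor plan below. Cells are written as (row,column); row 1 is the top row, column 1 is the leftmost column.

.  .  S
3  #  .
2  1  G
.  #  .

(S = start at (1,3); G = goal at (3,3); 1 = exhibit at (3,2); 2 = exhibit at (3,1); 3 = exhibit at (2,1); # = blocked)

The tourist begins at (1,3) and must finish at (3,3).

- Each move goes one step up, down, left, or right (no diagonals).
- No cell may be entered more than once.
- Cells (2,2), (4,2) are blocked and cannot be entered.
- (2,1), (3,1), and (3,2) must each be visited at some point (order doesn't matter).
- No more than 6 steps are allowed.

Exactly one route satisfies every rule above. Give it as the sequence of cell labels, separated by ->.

(1,3) -> (1,2) -> (1,1) -> (2,1) -> (3,1) -> (3,2) -> (3,3)

The budget equals the shortest possible length, so every move has to be on a shortest route through the required cells.
Route from (1,3): left 2 to (1,1), down 2 to (3,1), right 2 to (3,3) — 6 moves in all.
Check: all required cells visited; 6 ≤ 6 moves.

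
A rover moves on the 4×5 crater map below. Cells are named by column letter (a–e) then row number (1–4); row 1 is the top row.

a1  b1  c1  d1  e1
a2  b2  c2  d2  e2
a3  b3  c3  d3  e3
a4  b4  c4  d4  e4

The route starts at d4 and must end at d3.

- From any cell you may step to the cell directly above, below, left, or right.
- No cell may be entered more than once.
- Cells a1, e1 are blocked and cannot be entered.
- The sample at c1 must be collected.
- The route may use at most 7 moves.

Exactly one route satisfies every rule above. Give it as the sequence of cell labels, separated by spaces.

d4 c4 c3 c2 c1 d1 d2 d3

The 7-move cap with required stops at c1 leaves no slack for detours.
Route from d4: left to c4, 3× up (reaching c1), right to d1, 2× down (reaching d3) — 7 moves in all.
Check: all required cells visited; 7 ≤ 7 moves.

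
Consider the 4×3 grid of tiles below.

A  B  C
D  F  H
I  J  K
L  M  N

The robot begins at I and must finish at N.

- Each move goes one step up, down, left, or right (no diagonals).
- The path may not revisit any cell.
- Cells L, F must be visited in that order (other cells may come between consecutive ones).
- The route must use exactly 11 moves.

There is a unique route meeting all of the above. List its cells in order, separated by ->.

I -> L -> M -> J -> F -> D -> A -> B -> C -> H -> K -> N

The waypoints must appear in the order L, F, with no cell reused.
Route from I: down to L, right to M, 2× up (reaching F), left to D, up to A, 2× right (reaching C), 3× down (reaching N) — 11 moves in all.
Check: order respected (L at step 1, F at step 4); 11 moves as required.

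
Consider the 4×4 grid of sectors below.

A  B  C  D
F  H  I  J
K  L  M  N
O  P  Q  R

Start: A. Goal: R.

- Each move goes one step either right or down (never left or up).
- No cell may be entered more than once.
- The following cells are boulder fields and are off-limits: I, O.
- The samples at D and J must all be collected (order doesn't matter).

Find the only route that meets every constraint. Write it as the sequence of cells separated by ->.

Moves only go right or down, so the column and row indices never decrease.
Route from A: right 3 to D, down 3 to R — 6 moves in all.
Check: all required cells visited.

A -> B -> C -> D -> J -> N -> R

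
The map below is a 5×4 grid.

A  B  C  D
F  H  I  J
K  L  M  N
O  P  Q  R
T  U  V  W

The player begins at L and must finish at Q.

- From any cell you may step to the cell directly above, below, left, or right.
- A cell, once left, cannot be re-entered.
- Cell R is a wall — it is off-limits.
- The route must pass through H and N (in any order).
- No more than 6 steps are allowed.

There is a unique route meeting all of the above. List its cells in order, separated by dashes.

L - H - I - J - N - M - Q

The budget equals the shortest possible length, so every move has to be on a shortest route through the required cells.
Route from L: up to H, 2× right (reaching J), down to N, left to M, down to Q — 6 moves in all.
Check: all required cells visited; 6 ≤ 6 moves.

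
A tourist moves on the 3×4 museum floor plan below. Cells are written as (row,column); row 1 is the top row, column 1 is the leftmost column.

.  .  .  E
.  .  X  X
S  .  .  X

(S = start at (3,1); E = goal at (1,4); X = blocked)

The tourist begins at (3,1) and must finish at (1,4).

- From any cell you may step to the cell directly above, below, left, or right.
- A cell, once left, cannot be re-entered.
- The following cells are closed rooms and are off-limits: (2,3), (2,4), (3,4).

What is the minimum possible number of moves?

The Manhattan distance from (3,1) to (1,4) is |3−1| + |1−4| = 5, so at least 5 moves are needed.
A route of 5 moves achieves this: (3,1) → (2,1) → (1,1) → (1,2) → (1,3) → (1,4).
Since 5 matches the lower bound, it is optimal.

5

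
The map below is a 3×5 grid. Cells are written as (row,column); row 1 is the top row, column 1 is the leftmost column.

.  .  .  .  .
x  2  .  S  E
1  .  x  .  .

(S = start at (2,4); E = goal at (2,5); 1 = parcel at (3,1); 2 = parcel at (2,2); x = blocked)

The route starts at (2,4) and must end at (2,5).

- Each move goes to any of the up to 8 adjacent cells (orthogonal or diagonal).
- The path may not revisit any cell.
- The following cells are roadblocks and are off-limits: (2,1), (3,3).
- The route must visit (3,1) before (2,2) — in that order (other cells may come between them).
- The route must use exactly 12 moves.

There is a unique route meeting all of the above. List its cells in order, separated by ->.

The waypoints must appear in the order (3,1), (2,2), with no cell reused.
Route from (2,4): down-right 1 to (3,5), left 1 to (3,4), up-left 1 to (2,3), down-left 1 to (3,2), left 1 to (3,1), up-right 1 to (2,2), up-left 1 to (1,1), right 4 to (1,5), down 1 to (2,5) — 12 moves in all.
Check: order respected (1 at step 5, 2 at step 6); 12 moves as required.

(2,4) -> (3,5) -> (3,4) -> (2,3) -> (3,2) -> (3,1) -> (2,2) -> (1,1) -> (1,2) -> (1,3) -> (1,4) -> (1,5) -> (2,5)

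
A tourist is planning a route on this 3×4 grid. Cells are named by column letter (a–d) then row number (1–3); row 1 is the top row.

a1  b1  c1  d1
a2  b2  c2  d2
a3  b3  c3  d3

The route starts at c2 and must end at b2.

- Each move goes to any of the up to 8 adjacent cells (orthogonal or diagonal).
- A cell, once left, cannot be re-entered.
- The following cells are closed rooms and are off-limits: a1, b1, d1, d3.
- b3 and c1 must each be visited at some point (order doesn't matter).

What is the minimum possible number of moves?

5

Any route passes through b3 and c1 in some order between c2 and b2. Summing Chebyshev distances along each leg and taking the cheapest ordering (c2 → c1 → b3 → b2) gives a lower bound of 1 + 2 + 1 = 4 moves.
The shortest route satisfying every rule uses 5 moves: c2 → c1 → d2 → c3 → b3 → b2.
The bound of 4 isn't tight here; checking systematically, no route of length 4 through 4 satisfies every constraint, so 5 is the minimum.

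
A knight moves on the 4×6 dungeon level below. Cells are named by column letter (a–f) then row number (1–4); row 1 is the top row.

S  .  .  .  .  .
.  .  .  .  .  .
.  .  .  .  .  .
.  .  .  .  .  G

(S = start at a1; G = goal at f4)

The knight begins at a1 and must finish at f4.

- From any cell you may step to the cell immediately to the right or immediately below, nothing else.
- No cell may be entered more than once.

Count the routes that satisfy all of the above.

56

A right/down-only route from a1 to f4 makes exactly 3 down-moves and 5 right-moves in some order.
With no other constraints that would be C(8,3) = 56 routes.
That gives 56 routes.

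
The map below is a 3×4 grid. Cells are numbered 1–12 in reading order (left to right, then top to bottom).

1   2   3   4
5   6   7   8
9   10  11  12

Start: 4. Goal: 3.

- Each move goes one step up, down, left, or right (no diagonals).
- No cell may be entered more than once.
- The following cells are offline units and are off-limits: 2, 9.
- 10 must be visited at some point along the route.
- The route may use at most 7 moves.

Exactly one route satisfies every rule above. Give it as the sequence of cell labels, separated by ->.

4 -> 8 -> 12 -> 11 -> 10 -> 6 -> 7 -> 3

The 7-move cap with required stops at 10 leaves no slack for detours.
Route from 4: 2× down (reaching 12), 2× left (reaching 10), up to 6, right to 7, up to 3 — 7 moves in all.
Check: all required cells visited; 7 ≤ 7 moves.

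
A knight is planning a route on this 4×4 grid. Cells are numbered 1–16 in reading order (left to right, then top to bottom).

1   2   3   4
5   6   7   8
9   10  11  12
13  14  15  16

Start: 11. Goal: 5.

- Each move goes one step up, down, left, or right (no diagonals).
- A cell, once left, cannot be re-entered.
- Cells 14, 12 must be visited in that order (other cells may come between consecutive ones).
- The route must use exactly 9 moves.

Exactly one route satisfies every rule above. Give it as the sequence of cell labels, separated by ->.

11 -> 10 -> 14 -> 15 -> 16 -> 12 -> 8 -> 7 -> 6 -> 5

The waypoints must appear in the order 14, 12, with no cell reused.
Route from 11: left 1 to 10, down 1 to 14, right 2 to 16, up 2 to 8, left 3 to 5 — 9 moves in all.
Check: order respected (14 at step 2, 12 at step 5); 9 moves as required.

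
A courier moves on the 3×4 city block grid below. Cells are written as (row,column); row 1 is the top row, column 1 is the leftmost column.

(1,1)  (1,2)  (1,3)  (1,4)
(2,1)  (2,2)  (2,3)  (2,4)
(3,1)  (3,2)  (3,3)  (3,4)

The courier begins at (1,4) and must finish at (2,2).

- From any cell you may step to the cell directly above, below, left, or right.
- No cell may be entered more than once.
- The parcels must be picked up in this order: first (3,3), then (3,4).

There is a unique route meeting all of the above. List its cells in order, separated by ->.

The waypoints must appear in the order (3,3), (3,4), with no cell reused.
Route from (1,4): left 3 to (1,1), down 2 to (3,1), right 3 to (3,4), up 1 to (2,4), left 2 to (2,2) — 11 moves in all.
Check: order respected ((3,3) at step 7, (3,4) at step 8).

(1,4) -> (1,3) -> (1,2) -> (1,1) -> (2,1) -> (3,1) -> (3,2) -> (3,3) -> (3,4) -> (2,4) -> (2,3) -> (2,2)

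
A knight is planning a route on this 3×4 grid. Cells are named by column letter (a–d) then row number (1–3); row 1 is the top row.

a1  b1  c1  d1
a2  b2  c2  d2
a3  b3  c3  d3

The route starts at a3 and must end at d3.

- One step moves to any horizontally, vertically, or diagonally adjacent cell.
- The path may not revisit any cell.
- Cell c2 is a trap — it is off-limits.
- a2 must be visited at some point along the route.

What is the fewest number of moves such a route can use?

Any route passes through a2 somewhere between a3 and d3. Summing Chebyshev distances along the two legs (a3 → a2 → d3) gives a lower bound of 1 + 3 = 4 moves.
A route of 4 moves achieves this: a3 → a2 → b2 → c3 → d3.
Since 4 matches the lower bound, it is optimal.

4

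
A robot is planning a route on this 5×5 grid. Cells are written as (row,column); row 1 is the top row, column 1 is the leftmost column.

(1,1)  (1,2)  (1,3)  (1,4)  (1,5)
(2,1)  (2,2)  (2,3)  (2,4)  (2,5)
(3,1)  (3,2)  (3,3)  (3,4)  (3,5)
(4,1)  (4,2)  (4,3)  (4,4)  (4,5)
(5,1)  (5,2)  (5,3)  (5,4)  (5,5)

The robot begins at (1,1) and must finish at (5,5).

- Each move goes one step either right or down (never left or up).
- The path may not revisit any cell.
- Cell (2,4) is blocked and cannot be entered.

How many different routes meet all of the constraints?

54

A right/down-only route from (1,1) to (5,5) makes exactly 4 down-moves and 4 right-moves in some order.
With no other constraints that would be C(8,4) = 70 routes.
Subtract routes through each blocked cell (inclusion–exclusion for overlaps): − through (2,4): 16 → 54.
That gives 54 routes.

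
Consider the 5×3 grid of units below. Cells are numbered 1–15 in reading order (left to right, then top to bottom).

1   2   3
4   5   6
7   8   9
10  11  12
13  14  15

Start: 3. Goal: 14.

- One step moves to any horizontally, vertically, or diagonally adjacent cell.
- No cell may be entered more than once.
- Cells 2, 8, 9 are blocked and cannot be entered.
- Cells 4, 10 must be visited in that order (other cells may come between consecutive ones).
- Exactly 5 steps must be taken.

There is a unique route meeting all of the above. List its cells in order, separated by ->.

3 -> 5 -> 4 -> 7 -> 10 -> 14

The waypoints must appear in the order 4, 10, with no cell reused.
Route from 3: down-left to 5, left to 4, 2× down (reaching 10), down-right to 14 — 5 moves in all.
Check: order respected (4 at step 2, 10 at step 4); 5 moves as required.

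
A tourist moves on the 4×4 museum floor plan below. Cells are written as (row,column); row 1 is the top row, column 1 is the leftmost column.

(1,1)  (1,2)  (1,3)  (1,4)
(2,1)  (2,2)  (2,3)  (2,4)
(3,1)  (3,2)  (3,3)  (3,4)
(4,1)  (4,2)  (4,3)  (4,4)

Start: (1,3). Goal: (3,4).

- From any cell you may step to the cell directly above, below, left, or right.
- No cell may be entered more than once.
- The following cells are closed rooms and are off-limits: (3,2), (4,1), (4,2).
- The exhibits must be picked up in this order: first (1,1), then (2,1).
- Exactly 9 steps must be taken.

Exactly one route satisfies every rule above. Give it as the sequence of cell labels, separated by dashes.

(1,3) - (1,2) - (1,1) - (2,1) - (2,2) - (2,3) - (3,3) - (4,3) - (4,4) - (3,4)

The waypoints must appear in the order (1,1), (2,1), with no cell reused.
Route from (1,3): left 2 to (1,1), down 1 to (2,1), right 2 to (2,3), down 2 to (4,3), right 1 to (4,4), up 1 to (3,4) — 9 moves in all.
Check: order respected ((1,1) at step 2, (2,1) at step 3); 9 moves as required.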